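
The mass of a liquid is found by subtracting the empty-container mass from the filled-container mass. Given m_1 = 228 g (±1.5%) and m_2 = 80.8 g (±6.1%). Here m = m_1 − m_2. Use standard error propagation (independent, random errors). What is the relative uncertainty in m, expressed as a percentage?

Absolute uncertainties add in quadrature for a linear combination:
  (δm_1)² = 11.7;  (δm_2)² = 24.3
δm = √(36.0) = 6.00 g
m = 147 g, so δm/m = 6.00/147 = 0.0408.

4.08%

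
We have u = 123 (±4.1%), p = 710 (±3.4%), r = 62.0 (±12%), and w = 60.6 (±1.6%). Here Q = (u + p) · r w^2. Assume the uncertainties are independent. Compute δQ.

2.42e+07

Let h = u + p = 833. δh = √(δu² + δp²) = √(25.4 + 583) = 24.7, so δh/h = 0.0296.
Q is then a monomial in h, r, w:
δQ/Q = √((δh/h)² + (1·δr/r)² + (2·δw/w)²) = √(0.000876 + 0.0144 + 0.00102) = 0.128
Q = 1.9e+08, so δQ = 0.128 × 1.9e+08 = 2.42e+07.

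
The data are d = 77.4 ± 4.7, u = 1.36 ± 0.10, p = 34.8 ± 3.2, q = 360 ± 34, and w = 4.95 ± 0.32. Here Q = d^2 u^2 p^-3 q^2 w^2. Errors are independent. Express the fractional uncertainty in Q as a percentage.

40.6%

Products/powers → add relative errors in quadrature, weighted by exponent:
  (2·δd/d)² = (2×0.0607)² = 0.0147;  (2·δu/u)² = (2×0.0735)² = 0.0216;  (-3·δp/p)² = (-3×0.0920)² = 0.0761;  (2·δq/q)² = (2×0.0944)² = 0.0357;  (2·δw/w)² = (2×0.0646)² = 0.0167
δQ/Q = √(0.165) = 0.406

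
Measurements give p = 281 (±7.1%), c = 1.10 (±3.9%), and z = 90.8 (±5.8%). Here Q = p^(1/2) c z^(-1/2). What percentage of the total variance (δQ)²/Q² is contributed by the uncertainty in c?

42.0%

(δQ/Q)² = (½·δp/p)² + (1·δc/c)² + (−½·δz/z)²
  p term: (0.5×0.0710)² = 0.00126
  c term: (1×0.0390)² = 0.00152
  z term: (-0.5×0.0580)² = 0.000841
Total = 0.00362. Share from c = 0.00152/0.00362 = 0.420.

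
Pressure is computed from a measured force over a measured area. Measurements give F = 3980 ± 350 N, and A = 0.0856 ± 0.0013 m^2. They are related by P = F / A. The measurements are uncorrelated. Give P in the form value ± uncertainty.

46500 ± 4150 Pa

Since P is a product/quotient, work with relative uncertainties:
  (1·δF/F)² = (1×0.0879)² = 0.00773;  (-1·δA/A)² = (-1×0.0152)² = 0.000231
δP/P = √(0.00796) = 0.0892
P = 46500 Pa, so δP = 0.0892 × 46500 = 4150 Pa.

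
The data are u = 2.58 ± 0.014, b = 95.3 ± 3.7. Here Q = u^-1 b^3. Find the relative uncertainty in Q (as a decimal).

For a monomial Q ∝ u^-1, b^3, fractional errors add in quadrature:
  (-1·δu/u)² = (-1×0.00543)² = 2.94e-05;  (3·δb/b)² = (3×0.0388)² = 0.0136
δQ/Q = √(0.0136) = 0.117

0.117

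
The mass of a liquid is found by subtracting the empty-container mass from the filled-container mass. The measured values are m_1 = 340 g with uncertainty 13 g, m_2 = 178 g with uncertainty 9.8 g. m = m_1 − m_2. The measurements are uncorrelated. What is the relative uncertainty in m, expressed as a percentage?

10.0%

Each term contributes (cᵢ δxᵢ)² to (δm)²:
  (δm_1)² = 169;  (δm_2)² = 96.0
δm = √(265) = 16.3 g
m = 162 g, so δm/m = 16.3/162 = 0.100.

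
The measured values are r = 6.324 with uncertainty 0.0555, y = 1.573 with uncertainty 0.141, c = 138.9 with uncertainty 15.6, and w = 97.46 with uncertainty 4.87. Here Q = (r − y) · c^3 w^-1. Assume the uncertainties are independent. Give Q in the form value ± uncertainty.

Let u = r − y = 4.751. δu = √(δr² + δy²) = √(0.00308 + 0.0199) = 0.152, so δu/u = 0.0319.
Q is then a monomial in u, c, w:
δQ/Q = √((δu/u)² + (3·δc/c)² + (-1·δw/w)²) = √(0.00102 + 0.114 + 0.00250) = 0.342
Q = 130600, so δQ = 0.342 × 130600 = 44700.

130600 ± 44700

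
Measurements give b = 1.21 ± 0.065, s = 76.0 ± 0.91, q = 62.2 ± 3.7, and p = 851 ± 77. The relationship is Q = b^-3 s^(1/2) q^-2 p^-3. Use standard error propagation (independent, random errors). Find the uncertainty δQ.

Q is a product of powers, so relative uncertainties combine in quadrature:
  (-3·δb/b)² = (-3×0.0537)² = 0.0260;  (½·δs/s)² = (0.5×0.0120)² = 3.58e-05;  (-2·δq/q)² = (-2×0.0595)² = 0.0142;  (-3·δp/p)² = (-3×0.0905)² = 0.0737
δQ/Q = √(0.114) = 0.337
Q = 2.06e-12, so δQ = 0.337 × 2.06e-12 = 6.96e-13.

6.96e-13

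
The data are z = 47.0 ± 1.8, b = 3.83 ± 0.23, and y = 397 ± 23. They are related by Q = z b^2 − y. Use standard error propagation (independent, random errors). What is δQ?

89.9

Let p = z·b^2 = 689. δp/p = √((1·δz/z)² + (2·δb/b)²) = √(0.00147 + 0.0144) = 0.126, so δp = 86.9.
Q = p − y: δQ = √(δp² + δy²) = √(7550 + 529) = 89.9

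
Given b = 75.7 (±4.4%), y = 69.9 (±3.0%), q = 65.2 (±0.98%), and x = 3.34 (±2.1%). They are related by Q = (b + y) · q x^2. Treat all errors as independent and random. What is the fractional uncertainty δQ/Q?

0.0509

Let u = b + y = 146. δu = √(δb² + δy²) = √(11.1 + 4.40) = 3.94, so δu/u = 0.0270.
Q is then a monomial in u, q, x:
δQ/Q = √((δu/u)² + (1·δq/q)² + (2·δx/x)²) = √(0.000731 + 9.6e-05 + 0.00176) = 0.0509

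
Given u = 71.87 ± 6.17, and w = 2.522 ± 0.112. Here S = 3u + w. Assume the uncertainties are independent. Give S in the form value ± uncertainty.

218.1 ± 18.5

S is a linear combination, so absolute uncertainties add in quadrature:
  (3·δu)² = 343;  (δw)² = 0.0125
δS = √(343) = 18.5
S = 218.1.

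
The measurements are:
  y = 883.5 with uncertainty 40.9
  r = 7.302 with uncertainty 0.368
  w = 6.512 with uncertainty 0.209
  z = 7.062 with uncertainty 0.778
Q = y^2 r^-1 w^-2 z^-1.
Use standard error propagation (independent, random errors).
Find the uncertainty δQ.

59.1

Q is a product of powers, so relative uncertainties combine in quadrature:
  (2·δy/y)² = (2×0.0463)² = 0.00857;  (-1·δr/r)² = (-1×0.0504)² = 0.00254;  (-2·δw/w)² = (-2×0.0321)² = 0.00412;  (-1·δz/z)² = (-1×0.110)² = 0.0121
δQ/Q = √(0.0274) = 0.165
Q = 357.0, so δQ = 0.165 × 357.0 = 59.1.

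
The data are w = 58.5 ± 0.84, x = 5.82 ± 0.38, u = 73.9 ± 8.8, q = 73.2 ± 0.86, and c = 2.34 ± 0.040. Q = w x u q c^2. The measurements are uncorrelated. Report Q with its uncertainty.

Relative error in a monomial: (δQ/Q)² = Σ (nᵢ · δxᵢ/xᵢ)².
  (1·δw/w)² = (1×0.0144)² = 0.000206;  (1·δx/x)² = (1×0.0653)² = 0.00426;  (1·δu/u)² = (1×0.119)² = 0.0142;  (1·δq/q)² = (1×0.0117)² = 0.000138;  (2·δc/c)² = (2×0.0171)² = 0.00117
δQ/Q = √(0.0200) = 0.141
Q = 1.01e+07, so δQ = 0.141 × 1.01e+07 = 1.42e+06.

(1.01 ± 0.142) × 10^7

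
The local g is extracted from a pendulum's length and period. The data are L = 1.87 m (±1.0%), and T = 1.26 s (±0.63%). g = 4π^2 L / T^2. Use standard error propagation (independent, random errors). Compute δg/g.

Products/powers → add relative errors in quadrature, weighted by exponent:
  (1·δL/L)² = (1×0.0100)² = 0.000100;  (-2·δT/T)² = (-2×0.00630)² = 0.000159
δg/g = √(0.000259) = 0.0161

0.0161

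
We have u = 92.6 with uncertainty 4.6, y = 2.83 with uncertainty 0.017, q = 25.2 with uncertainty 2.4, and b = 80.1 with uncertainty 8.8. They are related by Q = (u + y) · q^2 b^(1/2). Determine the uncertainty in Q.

Let w = u + y = 95.4. δw = √(δu² + δy²) = √(21.2 + 0.000289) = 4.60, so δw/w = 0.0482.
Q is then a monomial in w, q, b:
δQ/Q = √((δw/w)² + (2·δq/q)² + (½·δb/b)²) = √(0.00232 + 0.0363 + 0.00302) = 0.204
Q = 5.42e+05, so δQ = 0.204 × 5.42e+05 = 1.11e+05.

1.11e+05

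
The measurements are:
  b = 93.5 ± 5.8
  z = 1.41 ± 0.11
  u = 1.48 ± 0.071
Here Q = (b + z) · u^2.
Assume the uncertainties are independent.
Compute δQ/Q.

Let w = b + z = 94.9. δw = √(δb² + δz²) = √(33.6 + 0.0121) = 5.80, so δw/w = 0.0611.
Q is then a monomial in w, u:
δQ/Q = √((δw/w)² + (2·δu/u)²) = √(0.00374 + 0.00921) = 0.114

0.114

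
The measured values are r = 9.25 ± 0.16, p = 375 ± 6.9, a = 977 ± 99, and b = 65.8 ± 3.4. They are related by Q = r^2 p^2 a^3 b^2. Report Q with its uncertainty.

(4.86 ± 1.58) × 10^19

Each factor contributes (exponent × relative error)² to (δQ/Q)²:
  (2·δr/r)² = (2×0.0173)² = 0.00120;  (2·δp/p)² = (2×0.0184)² = 0.00135;  (3·δa/a)² = (3×0.101)² = 0.0924;  (2·δb/b)² = (2×0.0517)² = 0.0107
δQ/Q = √(0.106) = 0.325
Q = 4.86e+19, so δQ = 0.325 × 4.86e+19 = 1.58e+19.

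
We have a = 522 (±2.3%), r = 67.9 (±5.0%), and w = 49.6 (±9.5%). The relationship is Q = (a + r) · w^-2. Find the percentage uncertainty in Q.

19.1%

Let u = a + r = 590. δu = √(δa² + δr²) = √(144 + 11.5) = 12.5, so δu/u = 0.0212.
Q is then a monomial in u, w:
δQ/Q = √((δu/u)² + (-2·δw/w)²) = √(0.000447 + 0.0361) = 0.191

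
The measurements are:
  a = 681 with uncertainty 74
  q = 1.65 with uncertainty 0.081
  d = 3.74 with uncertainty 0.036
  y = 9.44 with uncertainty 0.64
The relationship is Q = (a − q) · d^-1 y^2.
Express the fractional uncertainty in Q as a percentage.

Let u = a − q = 679. δu = √(δa² + δq²) = √(5480 + 0.00656) = 74.0, so δu/u = 0.109.
Q is then a monomial in u, d, y:
δQ/Q = √((δu/u)² + (-1·δd/d)² + (2·δy/y)²) = √(0.0119 + 9.27e-05 + 0.0184) = 0.174

17.4%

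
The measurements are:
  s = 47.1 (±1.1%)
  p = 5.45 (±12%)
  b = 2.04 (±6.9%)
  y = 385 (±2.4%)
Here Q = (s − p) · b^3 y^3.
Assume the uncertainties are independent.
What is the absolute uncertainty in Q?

Let u = s − p = 41.6. δu = √(δs² + δp²) = √(0.268 + 0.428) = 0.834, so δu/u = 0.0200.
Q is then a monomial in u, b, y:
δQ/Q = √((δu/u)² + (3·δb/b)² + (3·δy/y)²) = √(0.000401 + 0.0428 + 0.00518) = 0.220
Q = 2.02e+10, so δQ = 0.220 × 2.02e+10 = 4.44e+09.

4.44e+09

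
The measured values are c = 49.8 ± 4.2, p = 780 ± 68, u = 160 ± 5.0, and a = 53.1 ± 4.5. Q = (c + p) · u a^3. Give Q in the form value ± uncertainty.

Let w = c + p = 830. δw = √(δc² + δp²) = √(17.6 + 4620) = 68.1, so δw/w = 0.0821.
Q is then a monomial in w, u, a:
δQ/Q = √((δw/w)² + (1·δu/u)² + (3·δa/a)²) = √(0.00674 + 0.000977 + 0.0646) = 0.269
Q = 1.99e+10, so δQ = 0.269 × 1.99e+10 = 5.35e+09.

(1.99 ± 0.535) × 10^10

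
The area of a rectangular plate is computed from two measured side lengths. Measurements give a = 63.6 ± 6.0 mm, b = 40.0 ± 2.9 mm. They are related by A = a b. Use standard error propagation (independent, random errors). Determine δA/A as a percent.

11.9%

Products/powers → add relative errors in quadrature, weighted by exponent:
  (1·δa/a)² = (1×0.0943)² = 0.00890;  (1·δb/b)² = (1×0.0725)² = 0.00526
δA/A = √(0.0142) = 0.119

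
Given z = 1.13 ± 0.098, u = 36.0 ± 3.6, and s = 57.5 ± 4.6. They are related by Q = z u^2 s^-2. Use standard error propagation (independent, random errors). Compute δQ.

0.120

Each factor contributes (exponent × relative error)² to (δQ/Q)²:
  (1·δz/z)² = (1×0.0867)² = 0.00752;  (2·δu/u)² = (2×0.100)² = 0.0400;  (-2·δs/s)² = (-2×0.0800)² = 0.0256
δQ/Q = √(0.0731) = 0.270
Q = 0.443, so δQ = 0.270 × 0.443 = 0.120.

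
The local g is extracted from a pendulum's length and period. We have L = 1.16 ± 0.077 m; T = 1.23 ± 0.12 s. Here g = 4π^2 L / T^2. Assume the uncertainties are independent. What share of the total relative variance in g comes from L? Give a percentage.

(δg/g)² = (1·δL/L)² + (-2·δT/T)²
  L term: (1×0.0664)² = 0.00441
  T term: (-2×0.0976)² = 0.0381
Total = 0.0425. Share from L = 0.00441/0.0425 = 0.104.

10.4%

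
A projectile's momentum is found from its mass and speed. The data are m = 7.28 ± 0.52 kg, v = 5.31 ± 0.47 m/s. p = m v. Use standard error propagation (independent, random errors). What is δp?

4.40 kg·m/s

For a monomial p ∝ m, v, fractional errors add in quadrature:
  (1·δm/m)² = (1×0.0714)² = 0.00510;  (1·δv/v)² = (1×0.0885)² = 0.00783
δp/p = √(0.0129) = 0.114
p = 38.7 kg·m/s, so δp = 0.114 × 38.7 = 4.40 kg·m/s.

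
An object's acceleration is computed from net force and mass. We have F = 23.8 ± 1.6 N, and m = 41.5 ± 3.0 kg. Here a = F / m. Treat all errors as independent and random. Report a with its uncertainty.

0.573 ± 0.0566 m/s^2

For a monomial a ∝ F, m^-1, fractional errors add in quadrature:
  (1·δF/F)² = (1×0.0672)² = 0.00452;  (-1·δm/m)² = (-1×0.0723)² = 0.00523
δa/a = √(0.00975) = 0.0987
a = 0.573 m/s^2, so δa = 0.0987 × 0.573 = 0.0566 m/s^2.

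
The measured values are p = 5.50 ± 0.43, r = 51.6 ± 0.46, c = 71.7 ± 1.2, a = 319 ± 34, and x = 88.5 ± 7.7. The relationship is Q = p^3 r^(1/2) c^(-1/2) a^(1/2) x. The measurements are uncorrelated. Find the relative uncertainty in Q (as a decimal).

0.256

For a monomial Q ∝ p^3, r^(1/2), c^(-1/2), a^(1/2), x, fractional errors add in quadrature:
  (3·δp/p)² = (3×0.0782)² = 0.0550;  (½·δr/r)² = (0.5×0.00891)² = 1.99e-05;  (−½·δc/c)² = (-0.5×0.0167)² = 7e-05;  (½·δa/a)² = (0.5×0.107)² = 0.00284;  (1·δx/x)² = (1×0.0870)² = 0.00757
δQ/Q = √(0.0655) = 0.256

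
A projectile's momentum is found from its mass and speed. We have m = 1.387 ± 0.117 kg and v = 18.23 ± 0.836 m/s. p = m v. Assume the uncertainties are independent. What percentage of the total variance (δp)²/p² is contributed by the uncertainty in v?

(δp/p)² = (1·δm/m)² + (1·δv/v)²
  m term: (1×0.0844)² = 0.00712
  v term: (1×0.0459)² = 0.00210
Total = 0.00922. Share from v = 0.00210/0.00922 = 0.228.

22.8%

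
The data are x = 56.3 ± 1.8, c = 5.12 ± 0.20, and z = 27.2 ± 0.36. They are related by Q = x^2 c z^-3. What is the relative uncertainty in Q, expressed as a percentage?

Each factor contributes (exponent × relative error)² to (δQ/Q)²:
  (2·δx/x)² = (2×0.0320)² = 0.00409;  (1·δc/c)² = (1×0.0391)² = 0.00153;  (-3·δz/z)² = (-3×0.0132)² = 0.00158
δQ/Q = √(0.00719) = 0.0848

8.48%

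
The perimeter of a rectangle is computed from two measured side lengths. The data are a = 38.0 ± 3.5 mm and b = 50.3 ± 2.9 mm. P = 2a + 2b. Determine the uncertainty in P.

9.09 mm

Each term contributes (cᵢ δxᵢ)² to (δP)²:
  (2·δa)² = 49.0;  (2·δb)² = 33.6
δP = √(82.6) = 9.09 mm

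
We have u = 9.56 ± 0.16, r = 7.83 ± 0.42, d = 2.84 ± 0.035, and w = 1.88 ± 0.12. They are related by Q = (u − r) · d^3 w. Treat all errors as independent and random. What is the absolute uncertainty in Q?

20.1

Let h = u − r = 1.73. δh = √(δu² + δr²) = √(0.0256 + 0.176) = 0.449, so δh/h = 0.260.
Q is then a monomial in h, d, w:
δQ/Q = √((δh/h)² + (3·δd/d)² + (1·δw/w)²) = √(0.0675 + 0.00137 + 0.00407) = 0.270
Q = 74.5, so δQ = 0.270 × 74.5 = 20.1.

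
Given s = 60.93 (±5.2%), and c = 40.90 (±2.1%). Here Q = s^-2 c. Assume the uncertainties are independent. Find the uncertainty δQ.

Relative error in a monomial: (δQ/Q)² = Σ (nᵢ · δxᵢ/xᵢ)².
  (-2·δs/s)² = (-2×0.0520)² = 0.0108;  (1·δc/c)² = (1×0.0210)² = 0.000441
δQ/Q = √(0.0113) = 0.106
Q = 0.01102, so δQ = 0.106 × 0.01102 = 0.00117.

0.00117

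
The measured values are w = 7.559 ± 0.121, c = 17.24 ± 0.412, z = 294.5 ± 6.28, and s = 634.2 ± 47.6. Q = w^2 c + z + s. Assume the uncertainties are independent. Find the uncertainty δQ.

62.1

Let p = w^2·c = 985.1. δp/p = √((2·δw/w)² + (1·δc/c)²) = √(0.00102 + 0.000571) = 0.0400, so δp = 39.4.
Q = p + z + s: δQ = √(δp² + δz² + δs²) = √(1550 + 39.4 + 2270) = 62.1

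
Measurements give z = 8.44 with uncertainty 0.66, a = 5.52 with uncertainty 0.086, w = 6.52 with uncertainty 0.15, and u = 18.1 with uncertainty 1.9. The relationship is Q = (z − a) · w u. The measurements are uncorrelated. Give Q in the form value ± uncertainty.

Let h = z − a = 2.92. δh = √(δz² + δa²) = √(0.436 + 0.00740) = 0.666, so δh/h = 0.228.
Q is then a monomial in h, w, u:
δQ/Q = √((δh/h)² + (1·δw/w)² + (1·δu/u)²) = √(0.0520 + 0.000529 + 0.0110) = 0.252
Q = 345, so δQ = 0.252 × 345 = 86.8.

345 ± 86.8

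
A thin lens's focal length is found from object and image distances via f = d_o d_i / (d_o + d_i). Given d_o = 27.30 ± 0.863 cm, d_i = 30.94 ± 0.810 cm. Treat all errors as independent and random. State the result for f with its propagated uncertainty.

∂f/∂d_o = (d_i/(d_o+d_i))² = 0.282;  ∂f/∂d_i = (d_o/(d_o+d_i))² = 0.220
δf = √((∂f/∂d_o · δd_o)² + (∂f/∂d_i · δd_i)²) = √(0.0593 + 0.0317) = 0.302 cm
f = 14.50 cm.

14.50 ± 0.302 cm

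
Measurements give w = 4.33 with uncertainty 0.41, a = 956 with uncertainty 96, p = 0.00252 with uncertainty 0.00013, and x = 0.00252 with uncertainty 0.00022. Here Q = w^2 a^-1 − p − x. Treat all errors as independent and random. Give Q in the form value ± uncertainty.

0.0146 ± 0.00421

Let h = w^2·a^-1 = 0.0196. δh/h = √((2·δw/w)² + (-1·δa/a)²) = √(0.0359 + 0.0101) = 0.214, so δh = 0.00420.
Q = h − p − x: δQ = √(δh² + δp² + δx²) = √(1.77e-05 + 1.69e-08 + 4.84e-08) = 0.00421
Q = 0.0146.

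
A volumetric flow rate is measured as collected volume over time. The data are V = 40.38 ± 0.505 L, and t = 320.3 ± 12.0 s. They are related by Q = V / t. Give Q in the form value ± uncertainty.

0.1261 ± 0.00498 L/s

Each factor contributes (exponent × relative error)² to (δQ/Q)²:
  (1·δV/V)² = (1×0.0125)² = 0.000156;  (-1·δt/t)² = (-1×0.0375)² = 0.00140
δQ/Q = √(0.00156) = 0.0395
Q = 0.1261 L/s, so δQ = 0.0395 × 0.1261 = 0.00498 L/s.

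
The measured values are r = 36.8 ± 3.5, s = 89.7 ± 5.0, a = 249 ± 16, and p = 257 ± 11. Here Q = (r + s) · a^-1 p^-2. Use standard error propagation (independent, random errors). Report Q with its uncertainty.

Let u = r + s = 126. δu = √(δr² + δs²) = √(12.2 + 25.0) = 6.10, so δu/u = 0.0482.
Q is then a monomial in u, a, p:
δQ/Q = √((δu/u)² + (-1·δa/a)² + (-2·δp/p)²) = √(0.00233 + 0.00413 + 0.00733) = 0.117
Q = 7.69e-06, so δQ = 0.117 × 7.69e-06 = 9.03e-07.

(7.69 ± 0.903) × 10^-6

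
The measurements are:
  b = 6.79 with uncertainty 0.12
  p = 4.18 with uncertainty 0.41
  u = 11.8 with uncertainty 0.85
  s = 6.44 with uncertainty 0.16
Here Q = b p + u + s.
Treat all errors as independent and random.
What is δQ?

2.96

Let w = b·p = 28.4. δw/w = √((1·δb/b)² + (1·δp/p)²) = √(0.000312 + 0.00962) = 0.0997, so δw = 2.83.
Q = w + u + s: δQ = √(δw² + δu² + δs²) = √(8.00 + 0.722 + 0.0256) = 2.96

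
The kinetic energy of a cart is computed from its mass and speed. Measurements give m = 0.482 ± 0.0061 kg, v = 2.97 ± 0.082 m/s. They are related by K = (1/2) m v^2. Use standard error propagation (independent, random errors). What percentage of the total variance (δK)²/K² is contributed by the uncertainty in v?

95.0%

(δK/K)² = (1·δm/m)² + (2·δv/v)²
  m term: (1×0.0127)² = 0.000160
  v term: (2×0.0276)² = 0.00305
Total = 0.00321. Share from v = 0.00305/0.00321 = 0.950.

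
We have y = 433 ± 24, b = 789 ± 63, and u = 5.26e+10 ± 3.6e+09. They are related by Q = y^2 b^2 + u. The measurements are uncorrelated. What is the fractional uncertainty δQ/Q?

Let p = y^2·b^2 = 1.17e+11. δp/p = √((2·δy/y)² + (2·δb/b)²) = √(0.0123 + 0.0255) = 0.194, so δp = 2.27e+10.
Q = p + u: δQ = √(δp² + δu²) = √(5.15e+20 + 1.3e+19) = 2.3e+10
Q = 1.69e+11, so δQ/Q = 2.3e+10/1.69e+11 = 0.136.

0.136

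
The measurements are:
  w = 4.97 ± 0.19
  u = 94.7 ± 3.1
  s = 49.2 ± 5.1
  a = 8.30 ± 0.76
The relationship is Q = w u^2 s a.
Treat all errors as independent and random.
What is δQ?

For a monomial Q ∝ w, u^2, s, a, fractional errors add in quadrature:
  (1·δw/w)² = (1×0.0382)² = 0.00146;  (2·δu/u)² = (2×0.0327)² = 0.00429;  (1·δs/s)² = (1×0.104)² = 0.0107;  (1·δa/a)² = (1×0.0916)² = 0.00838
δQ/Q = √(0.0249) = 0.158
Q = 1.82e+07, so δQ = 0.158 × 1.82e+07 = 2.87e+06.

2.87e+06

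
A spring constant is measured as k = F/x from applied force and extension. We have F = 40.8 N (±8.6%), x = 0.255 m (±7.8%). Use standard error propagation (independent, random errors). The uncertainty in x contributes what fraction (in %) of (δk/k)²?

(δk/k)² = (1·δF/F)² + (-1·δx/x)²
  F term: (1×0.0860)² = 0.00740
  x term: (-1×0.0780)² = 0.00608
Total = 0.0135. Share from x = 0.00608/0.0135 = 0.451.

45.1%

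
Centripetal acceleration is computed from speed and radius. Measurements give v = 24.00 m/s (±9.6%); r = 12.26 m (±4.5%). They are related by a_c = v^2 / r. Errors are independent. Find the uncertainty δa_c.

Each factor contributes (exponent × relative error)² to (δa_c/a_c)²:
  (2·δv/v)² = (2×0.0960)² = 0.0369;  (-1·δr/r)² = (-1×0.0450)² = 0.00202
δa_c/a_c = √(0.0389) = 0.197
a_c = 46.98 m/s^2, so δa_c = 0.197 × 46.98 = 9.26 m/s^2.

9.26 m/s^2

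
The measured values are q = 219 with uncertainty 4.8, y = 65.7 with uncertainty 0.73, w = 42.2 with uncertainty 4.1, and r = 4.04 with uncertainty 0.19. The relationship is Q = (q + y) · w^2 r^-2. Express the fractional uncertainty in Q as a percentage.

21.7%

Let u = q + y = 285. δu = √(δq² + δy²) = √(23.0 + 0.533) = 4.86, so δu/u = 0.0171.
Q is then a monomial in u, w, r:
δQ/Q = √((δu/u)² + (2·δw/w)² + (-2·δr/r)²) = √(0.000291 + 0.0378 + 0.00885) = 0.217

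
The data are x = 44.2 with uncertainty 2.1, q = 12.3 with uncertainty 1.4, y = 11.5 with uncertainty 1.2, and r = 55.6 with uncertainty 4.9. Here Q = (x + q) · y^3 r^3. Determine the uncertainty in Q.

Let u = x + q = 56.5. δu = √(δx² + δq²) = √(4.41 + 1.96) = 2.52, so δu/u = 0.0447.
Q is then a monomial in u, y, r:
δQ/Q = √((δu/u)² + (3·δy/y)² + (3·δr/r)²) = √(0.00200 + 0.0980 + 0.0699) = 0.412
Q = 1.48e+10, so δQ = 0.412 × 1.48e+10 = 6.09e+09.

6.09e+09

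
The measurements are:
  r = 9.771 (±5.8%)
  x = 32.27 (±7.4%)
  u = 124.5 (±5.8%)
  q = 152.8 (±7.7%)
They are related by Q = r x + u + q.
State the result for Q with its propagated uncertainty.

Let p = r·x = 315.3. δp/p = √((1·δr/r)² + (1·δx/x)²) = √(0.00336 + 0.00548) = 0.0940, so δp = 29.6.
Q = p + u + q: δQ = √(δp² + δu² + δq²) = √(879 + 52.1 + 138) = 32.7
Q = 592.6.

592.6 ± 32.7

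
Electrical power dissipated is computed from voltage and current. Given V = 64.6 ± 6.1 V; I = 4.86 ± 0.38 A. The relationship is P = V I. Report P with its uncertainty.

314 ± 38.5 W

Since P is a product/quotient, work with relative uncertainties:
  (1·δV/V)² = (1×0.0944)² = 0.00892;  (1·δI/I)² = (1×0.0782)² = 0.00611
δP/P = √(0.0150) = 0.123
P = 314 W, so δP = 0.123 × 314 = 38.5 W.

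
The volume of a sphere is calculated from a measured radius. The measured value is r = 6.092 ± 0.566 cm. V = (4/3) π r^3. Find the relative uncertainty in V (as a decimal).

V ∝ r^3, so δV/V = |3| · δr/r = 3 × 0.0929 = 0.279.

0.279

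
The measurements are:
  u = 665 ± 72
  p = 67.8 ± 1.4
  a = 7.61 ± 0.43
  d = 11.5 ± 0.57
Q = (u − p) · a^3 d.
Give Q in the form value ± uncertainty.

(3.03 ± 0.647) × 10^6

Let w = u − p = 597. δw = √(δu² + δp²) = √(5180 + 1.96) = 72.0, so δw/w = 0.121.
Q is then a monomial in w, a, d:
δQ/Q = √((δw/w)² + (3·δa/a)² + (1·δd/d)²) = √(0.0145 + 0.0287 + 0.00246) = 0.214
Q = 3.03e+06, so δQ = 0.214 × 3.03e+06 = 6.47e+05.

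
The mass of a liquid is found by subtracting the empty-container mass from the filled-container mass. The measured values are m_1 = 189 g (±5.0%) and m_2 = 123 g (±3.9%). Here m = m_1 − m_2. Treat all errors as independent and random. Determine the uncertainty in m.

Absolute uncertainties add in quadrature for a linear combination:
  (δm_1)² = 89.3;  (δm_2)² = 23.0
δm = √(112) = 10.6 g

10.6 g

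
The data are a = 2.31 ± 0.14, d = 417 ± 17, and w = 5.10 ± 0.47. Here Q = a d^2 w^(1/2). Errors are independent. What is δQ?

1.01e+05

For a monomial Q ∝ a, d^2, w^(1/2), fractional errors add in quadrature:
  (1·δa/a)² = (1×0.0606)² = 0.00367;  (2·δd/d)² = (2×0.0408)² = 0.00665;  (½·δw/w)² = (0.5×0.0922)² = 0.00212
δQ/Q = √(0.0124) = 0.112
Q = 9.07e+05, so δQ = 0.112 × 9.07e+05 = 1.01e+05.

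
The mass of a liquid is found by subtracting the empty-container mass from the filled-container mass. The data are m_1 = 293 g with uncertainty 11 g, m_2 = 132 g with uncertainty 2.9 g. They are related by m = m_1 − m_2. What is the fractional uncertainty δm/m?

0.0707

Absolute uncertainties add in quadrature for a linear combination:
  (δm_1)² = 121;  (δm_2)² = 8.41
δm = √(129) = 11.4 g
m = 161 g, so δm/m = 11.4/161 = 0.0707.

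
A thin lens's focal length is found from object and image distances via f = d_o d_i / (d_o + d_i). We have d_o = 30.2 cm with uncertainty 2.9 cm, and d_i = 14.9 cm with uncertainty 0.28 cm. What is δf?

0.341 cm

∂f/∂d_o = (d_i/(d_o+d_i))² = 0.109;  ∂f/∂d_i = (d_o/(d_o+d_i))² = 0.448
δf = √((∂f/∂d_o · δd_o)² + (∂f/∂d_i · δd_i)²) = √(0.100 + 0.0158) = 0.341 cm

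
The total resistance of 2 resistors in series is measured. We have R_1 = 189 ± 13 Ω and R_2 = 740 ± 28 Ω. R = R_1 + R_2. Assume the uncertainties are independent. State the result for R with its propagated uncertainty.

929 ± 30.9 Ω

R is a linear combination, so absolute uncertainties add in quadrature:
  (δR_1)² = 169;  (δR_2)² = 784
δR = √(953) = 30.9 Ω
R = 929 Ω.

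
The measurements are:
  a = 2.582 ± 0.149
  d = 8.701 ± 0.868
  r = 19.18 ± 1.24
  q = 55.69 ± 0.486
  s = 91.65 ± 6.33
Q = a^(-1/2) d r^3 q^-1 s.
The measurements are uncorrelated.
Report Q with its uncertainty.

Each factor contributes (exponent × relative error)² to (δQ/Q)²:
  (−½·δa/a)² = (-0.5×0.0577)² = 0.000833;  (1·δd/d)² = (1×0.0998)² = 0.00995;  (3·δr/r)² = (3×0.0647)² = 0.0376;  (-1·δq/q)² = (-1×0.00873)² = 7.62e-05;  (1·δs/s)² = (1×0.0691)² = 0.00477
δQ/Q = √(0.0532) = 0.231
Q = 62880, so δQ = 0.231 × 62880 = 14500.

62880 ± 14500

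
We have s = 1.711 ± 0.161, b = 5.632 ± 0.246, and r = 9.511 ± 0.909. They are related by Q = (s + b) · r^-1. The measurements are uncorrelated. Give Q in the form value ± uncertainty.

0.7721 ± 0.0800

Let u = s + b = 7.343. δu = √(δs² + δb²) = √(0.0259 + 0.0605) = 0.294, so δu/u = 0.0400.
Q is then a monomial in u, r:
δQ/Q = √((δu/u)² + (-1·δr/r)²) = √(0.00160 + 0.00913) = 0.104
Q = 0.7721, so δQ = 0.104 × 0.7721 = 0.0800.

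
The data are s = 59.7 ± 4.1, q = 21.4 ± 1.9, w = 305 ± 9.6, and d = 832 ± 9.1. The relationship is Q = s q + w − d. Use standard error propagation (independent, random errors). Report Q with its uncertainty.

751 ± 144

Let p = s·q = 1280. δp/p = √((1·δs/s)² + (1·δq/q)²) = √(0.00472 + 0.00788) = 0.112, so δp = 143.
Q = p + w − d: δQ = √(δp² + δw² + δd²) = √(20600 + 92.2 + 82.8) = 144
Q = 751.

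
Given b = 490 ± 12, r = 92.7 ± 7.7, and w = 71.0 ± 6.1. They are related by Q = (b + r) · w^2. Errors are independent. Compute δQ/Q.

Let u = b + r = 583. δu = √(δb² + δr²) = √(144 + 59.3) = 14.3, so δu/u = 0.0245.
Q is then a monomial in u, w:
δQ/Q = √((δu/u)² + (2·δw/w)²) = √(0.000599 + 0.0295) = 0.174

0.174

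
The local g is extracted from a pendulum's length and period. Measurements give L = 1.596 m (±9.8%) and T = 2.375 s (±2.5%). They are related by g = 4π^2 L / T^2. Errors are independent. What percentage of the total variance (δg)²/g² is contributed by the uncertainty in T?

20.7%

(δg/g)² = (1·δL/L)² + (-2·δT/T)²
  L term: (1×0.0980)² = 0.00960
  T term: (-2×0.0250)² = 0.00250
Total = 0.0121. Share from T = 0.00250/0.0121 = 0.207.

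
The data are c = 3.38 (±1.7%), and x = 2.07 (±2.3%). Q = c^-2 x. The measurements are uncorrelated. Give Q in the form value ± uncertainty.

Q is a product of powers, so relative uncertainties combine in quadrature:
  (-2·δc/c)² = (-2×0.0170)² = 0.00116;  (1·δx/x)² = (1×0.0230)² = 0.000529
δQ/Q = √(0.00169) = 0.0410
Q = 0.181, so δQ = 0.0410 × 0.181 = 0.00744.

0.181 ± 0.00744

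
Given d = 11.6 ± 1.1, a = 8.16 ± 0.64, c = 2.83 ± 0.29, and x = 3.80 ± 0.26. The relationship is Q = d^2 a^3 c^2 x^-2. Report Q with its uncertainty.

40600 ± 15800

Each factor contributes (exponent × relative error)² to (δQ/Q)²:
  (2·δd/d)² = (2×0.0948)² = 0.0360;  (3·δa/a)² = (3×0.0784)² = 0.0554;  (2·δc/c)² = (2×0.102)² = 0.0420;  (-2·δx/x)² = (-2×0.0684)² = 0.0187
δQ/Q = √(0.152) = 0.390
Q = 40600, so δQ = 0.390 × 40600 = 15800.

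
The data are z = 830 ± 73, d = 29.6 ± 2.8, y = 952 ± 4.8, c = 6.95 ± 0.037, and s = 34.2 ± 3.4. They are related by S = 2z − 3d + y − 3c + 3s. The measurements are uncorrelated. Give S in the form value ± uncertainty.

2600 ± 147

Each term contributes (cᵢ δxᵢ)² to (δS)²:
  (2·δz)² = 21300;  (3·δd)² = 70.6;  (δy)² = 23.0;  (3·δc)² = 0.0123;  (3·δs)² = 104
δS = √(21500) = 147
S = 2600.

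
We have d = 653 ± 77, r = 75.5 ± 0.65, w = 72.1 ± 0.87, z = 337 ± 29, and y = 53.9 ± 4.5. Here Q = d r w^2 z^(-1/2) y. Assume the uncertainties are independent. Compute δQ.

1.15e+08

For a monomial Q ∝ d, r, w^2, z^(-1/2), y, fractional errors add in quadrature:
  (1·δd/d)² = (1×0.118)² = 0.0139;  (1·δr/r)² = (1×0.00861)² = 7.41e-05;  (2·δw/w)² = (2×0.0121)² = 0.000582;  (−½·δz/z)² = (-0.5×0.0861)² = 0.00185;  (1·δy/y)² = (1×0.0835)² = 0.00697
δQ/Q = √(0.0234) = 0.153
Q = 7.52e+08, so δQ = 0.153 × 7.52e+08 = 1.15e+08.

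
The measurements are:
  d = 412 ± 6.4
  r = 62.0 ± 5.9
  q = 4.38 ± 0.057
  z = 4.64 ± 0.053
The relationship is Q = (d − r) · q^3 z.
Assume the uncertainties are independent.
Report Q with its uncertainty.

(1.36 ± 0.0651) × 10^5

Let u = d − r = 350. δu = √(δd² + δr²) = √(41.0 + 34.8) = 8.70, so δu/u = 0.0249.
Q is then a monomial in u, q, z:
δQ/Q = √((δu/u)² + (3·δq/q)² + (1·δz/z)²) = √(0.000619 + 0.00152 + 0.000130) = 0.0477
Q = 1.36e+05, so δQ = 0.0477 × 1.36e+05 = 6510.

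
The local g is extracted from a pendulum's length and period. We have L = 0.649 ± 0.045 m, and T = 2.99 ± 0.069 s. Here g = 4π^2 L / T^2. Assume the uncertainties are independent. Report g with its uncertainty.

2.87 ± 0.239 m/s^2

For a monomial g ∝ L, T^-2, fractional errors add in quadrature:
  (1·δL/L)² = (1×0.0693)² = 0.00481;  (-2·δT/T)² = (-2×0.0231)² = 0.00213
δg/g = √(0.00694) = 0.0833
g = 2.87 m/s^2, so δg = 0.0833 × 2.87 = 0.239 m/s^2.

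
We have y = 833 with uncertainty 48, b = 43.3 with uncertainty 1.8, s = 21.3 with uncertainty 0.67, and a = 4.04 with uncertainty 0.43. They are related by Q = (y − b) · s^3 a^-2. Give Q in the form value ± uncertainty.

(4.68 ± 1.13) × 10^5

Let u = y − b = 790. δu = √(δy² + δb²) = √(2300 + 3.24) = 48.0, so δu/u = 0.0608.
Q is then a monomial in u, s, a:
δQ/Q = √((δu/u)² + (3·δs/s)² + (-2·δa/a)²) = √(0.00370 + 0.00890 + 0.0453) = 0.241
Q = 4.68e+05, so δQ = 0.241 × 4.68e+05 = 1.13e+05.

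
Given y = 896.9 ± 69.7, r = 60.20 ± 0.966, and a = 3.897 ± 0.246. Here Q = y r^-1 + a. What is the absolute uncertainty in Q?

Let p = y·r^-1 = 14.90. δp/p = √((1·δy/y)² + (-1·δr/r)²) = √(0.00604 + 0.000257) = 0.0794, so δp = 1.18.
Q = p + a: δQ = √(δp² + δa²) = √(1.40 + 0.0605) = 1.21

1.21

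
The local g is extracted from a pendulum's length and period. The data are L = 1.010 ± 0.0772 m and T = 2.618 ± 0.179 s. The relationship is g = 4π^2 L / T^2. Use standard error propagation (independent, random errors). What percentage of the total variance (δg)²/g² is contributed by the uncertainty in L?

(δg/g)² = (1·δL/L)² + (-2·δT/T)²
  L term: (1×0.0764)² = 0.00584
  T term: (-2×0.0684)² = 0.0187
Total = 0.0245. Share from L = 0.00584/0.0245 = 0.238.

23.8%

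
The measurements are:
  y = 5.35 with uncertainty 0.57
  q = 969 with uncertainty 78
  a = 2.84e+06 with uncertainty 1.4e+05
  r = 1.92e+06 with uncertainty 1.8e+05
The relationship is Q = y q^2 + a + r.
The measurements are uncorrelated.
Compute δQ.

Let p = y·q^2 = 5.02e+06. δp/p = √((1·δy/y)² + (2·δq/q)²) = √(0.0114 + 0.0259) = 0.193, so δp = 9.7e+05.
Q = p + a + r: δQ = √(δp² + δa² + δr²) = √(9.4e+11 + 1.96e+10 + 3.24e+10) = 9.96e+05

9.96e+05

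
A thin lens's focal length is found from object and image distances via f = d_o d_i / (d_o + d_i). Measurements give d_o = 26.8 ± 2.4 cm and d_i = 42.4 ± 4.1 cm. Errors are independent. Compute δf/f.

0.0664

∂f/∂d_o = (d_i/(d_o+d_i))² = 0.375;  ∂f/∂d_i = (d_o/(d_o+d_i))² = 0.150
δf = √((∂f/∂d_o · δd_o)² + (∂f/∂d_i · δd_i)²) = √(0.812 + 0.378) = 1.09 cm
f = 16.4 cm, so δf/f = 1.09/16.4 = 0.0664.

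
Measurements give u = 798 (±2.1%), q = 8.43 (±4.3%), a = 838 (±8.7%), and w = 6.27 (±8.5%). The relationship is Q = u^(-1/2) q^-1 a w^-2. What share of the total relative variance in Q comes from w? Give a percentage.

75.2%

(δQ/Q)² = (−½·δu/u)² + (-1·δq/q)² + (1·δa/a)² + (-2·δw/w)²
  u term: (-0.5×0.0210)² = 0.000110
  q term: (-1×0.0430)² = 0.00185
  a term: (1×0.0870)² = 0.00757
  w term: (-2×0.0850)² = 0.0289
Total = 0.0384. Share from w = 0.0289/0.0384 = 0.752.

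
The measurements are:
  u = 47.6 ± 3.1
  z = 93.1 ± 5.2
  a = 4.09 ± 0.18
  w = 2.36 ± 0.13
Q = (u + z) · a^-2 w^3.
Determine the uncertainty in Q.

21.2

Let h = u + z = 141. δh = √(δu² + δz²) = √(9.61 + 27.0) = 6.05, so δh/h = 0.0430.
Q is then a monomial in h, a, w:
δQ/Q = √((δh/h)² + (-2·δa/a)² + (3·δw/w)²) = √(0.00185 + 0.00775 + 0.0273) = 0.192
Q = 111, so δQ = 0.192 × 111 = 21.2.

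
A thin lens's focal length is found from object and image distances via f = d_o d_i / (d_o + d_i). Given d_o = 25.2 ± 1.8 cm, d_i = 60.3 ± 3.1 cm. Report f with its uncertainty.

17.8 ± 0.935 cm

∂f/∂d_o = (d_i/(d_o+d_i))² = 0.497;  ∂f/∂d_i = (d_o/(d_o+d_i))² = 0.0869
δf = √((∂f/∂d_o · δd_o)² + (∂f/∂d_i · δd_i)²) = √(0.802 + 0.0725) = 0.935 cm
f = 17.8 cm.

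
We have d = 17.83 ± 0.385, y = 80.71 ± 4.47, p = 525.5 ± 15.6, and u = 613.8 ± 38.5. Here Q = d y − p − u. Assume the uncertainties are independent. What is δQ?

95.1

Let w = d·y = 1439. δw/w = √((1·δd/d)² + (1·δy/y)²) = √(0.000466 + 0.00307) = 0.0594, so δw = 85.5.
Q = w − p − u: δQ = √(δw² + δp² + δu²) = √(7320 + 243 + 1480) = 95.1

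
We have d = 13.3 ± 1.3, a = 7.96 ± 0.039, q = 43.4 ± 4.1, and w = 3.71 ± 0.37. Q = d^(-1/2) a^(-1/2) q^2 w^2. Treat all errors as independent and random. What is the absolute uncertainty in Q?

703

Each factor contributes (exponent × relative error)² to (δQ/Q)²:
  (−½·δd/d)² = (-0.5×0.0977)² = 0.00239;  (−½·δa/a)² = (-0.5×0.00490)² = 6e-06;  (2·δq/q)² = (2×0.0945)² = 0.0357;  (2·δw/w)² = (2×0.0997)² = 0.0398
δQ/Q = √(0.0779) = 0.279
Q = 2520, so δQ = 0.279 × 2520 = 703.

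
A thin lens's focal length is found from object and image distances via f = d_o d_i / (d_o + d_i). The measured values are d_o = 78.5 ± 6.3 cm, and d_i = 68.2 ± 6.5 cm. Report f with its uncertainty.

∂f/∂d_o = (d_i/(d_o+d_i))² = 0.216;  ∂f/∂d_i = (d_o/(d_o+d_i))² = 0.286
δf = √((∂f/∂d_o · δd_o)² + (∂f/∂d_i · δd_i)²) = √(1.85 + 3.46) = 2.31 cm
f = 36.5 cm.

36.5 ± 2.31 cm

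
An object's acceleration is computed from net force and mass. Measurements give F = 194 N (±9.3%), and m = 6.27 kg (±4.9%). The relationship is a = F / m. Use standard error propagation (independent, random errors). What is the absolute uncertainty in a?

3.25 m/s^2

Each factor contributes (exponent × relative error)² to (δa/a)²:
  (1·δF/F)² = (1×0.0930)² = 0.00865;  (-1·δm/m)² = (-1×0.0490)² = 0.00240
δa/a = √(0.0111) = 0.105
a = 30.9 m/s^2, so δa = 0.105 × 30.9 = 3.25 m/s^2.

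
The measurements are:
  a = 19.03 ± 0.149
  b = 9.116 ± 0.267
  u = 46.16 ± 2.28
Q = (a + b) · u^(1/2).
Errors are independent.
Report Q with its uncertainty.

191.2 ± 5.16

Let w = a + b = 28.15. δw = √(δa² + δb²) = √(0.0222 + 0.0713) = 0.306, so δw/w = 0.0109.
Q is then a monomial in w, u:
δQ/Q = √((δw/w)² + (½·δu/u)²) = √(0.000118 + 0.000610) = 0.0270
Q = 191.2, so δQ = 0.0270 × 191.2 = 5.16.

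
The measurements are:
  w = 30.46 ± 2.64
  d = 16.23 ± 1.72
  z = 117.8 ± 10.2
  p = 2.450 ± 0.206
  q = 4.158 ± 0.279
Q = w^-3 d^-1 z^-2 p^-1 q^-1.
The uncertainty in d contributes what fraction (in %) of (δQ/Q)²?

9.33%

(δQ/Q)² = (-3·δw/w)² + (-1·δd/d)² + (-2·δz/z)² + (-1·δp/p)² + (-1·δq/q)²
  w term: (-3×0.0867)² = 0.0676
  d term: (-1×0.106)² = 0.0112
  z term: (-2×0.0866)² = 0.0300
  p term: (-1×0.0841)² = 0.00707
  q term: (-1×0.0671)² = 0.00450
Total = 0.120. Share from d = 0.0112/0.120 = 0.0933.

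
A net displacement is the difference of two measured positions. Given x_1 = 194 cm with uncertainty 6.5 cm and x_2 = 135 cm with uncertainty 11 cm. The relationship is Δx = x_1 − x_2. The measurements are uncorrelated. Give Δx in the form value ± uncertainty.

Each term contributes (cᵢ δxᵢ)² to (δΔx)²:
  (δx_1)² = 42.2;  (δx_2)² = 121
δΔx = √(163) = 12.8 cm
Δx = 59.0 cm.

59.0 ± 12.8 cm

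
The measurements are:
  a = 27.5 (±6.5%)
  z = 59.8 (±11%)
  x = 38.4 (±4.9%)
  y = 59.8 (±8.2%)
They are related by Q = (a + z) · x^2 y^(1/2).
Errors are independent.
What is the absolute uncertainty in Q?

Let u = a + z = 87.3. δu = √(δa² + δz²) = √(3.20 + 43.3) = 6.82, so δu/u = 0.0781.
Q is then a monomial in u, x, y:
δQ/Q = √((δu/u)² + (2·δx/x)² + (½·δy/y)²) = √(0.00610 + 0.00960 + 0.00168) = 0.132
Q = 9.95e+05, so δQ = 0.132 × 9.95e+05 = 1.31e+05.

1.31e+05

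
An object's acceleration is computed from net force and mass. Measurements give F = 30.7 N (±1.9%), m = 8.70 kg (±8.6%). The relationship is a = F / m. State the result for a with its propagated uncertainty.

Relative error in a monomial: (δa/a)² = Σ (nᵢ · δxᵢ/xᵢ)².
  (1·δF/F)² = (1×0.0190)² = 0.000361;  (-1·δm/m)² = (-1×0.0860)² = 0.00740
δa/a = √(0.00776) = 0.0881
a = 3.53 m/s^2, so δa = 0.0881 × 3.53 = 0.311 m/s^2.

3.53 ± 0.311 m/s^2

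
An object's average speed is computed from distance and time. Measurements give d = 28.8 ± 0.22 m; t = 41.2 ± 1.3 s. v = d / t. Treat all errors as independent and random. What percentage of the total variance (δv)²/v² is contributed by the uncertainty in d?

5.54%

(δv/v)² = (1·δd/d)² + (-1·δt/t)²
  d term: (1×0.00764)² = 5.84e-05
  t term: (-1×0.0316)² = 0.000996
Total = 0.00105. Share from d = 5.84e-05/0.00105 = 0.0554.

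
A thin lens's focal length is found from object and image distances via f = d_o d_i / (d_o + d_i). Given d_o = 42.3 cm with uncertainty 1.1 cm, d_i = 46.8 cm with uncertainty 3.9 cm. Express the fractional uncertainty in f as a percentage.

∂f/∂d_o = (d_i/(d_o+d_i))² = 0.276;  ∂f/∂d_i = (d_o/(d_o+d_i))² = 0.225
δf = √((∂f/∂d_o · δd_o)² + (∂f/∂d_i · δd_i)²) = √(0.0921 + 0.773) = 0.930 cm
f = 22.2 cm, so δf/f = 0.930/22.2 = 0.0419.

4.19%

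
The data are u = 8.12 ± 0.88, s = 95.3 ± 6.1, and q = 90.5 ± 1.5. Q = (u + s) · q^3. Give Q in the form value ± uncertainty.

(7.67 ± 0.595) × 10^7

Let w = u + s = 103. δw = √(δu² + δs²) = √(0.774 + 37.2) = 6.16, so δw/w = 0.0596.
Q is then a monomial in w, q:
δQ/Q = √((δw/w)² + (3·δq/q)²) = √(0.00355 + 0.00247) = 0.0776
Q = 7.67e+07, so δQ = 0.0776 × 7.67e+07 = 5.95e+06.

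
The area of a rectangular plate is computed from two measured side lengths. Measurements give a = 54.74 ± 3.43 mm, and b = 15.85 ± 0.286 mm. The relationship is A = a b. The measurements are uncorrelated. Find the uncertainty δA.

Products/powers → add relative errors in quadrature, weighted by exponent:
  (1·δa/a)² = (1×0.0627)² = 0.00393;  (1·δb/b)² = (1×0.0180)² = 0.000326
δA/A = √(0.00425) = 0.0652
A = 867.6 mm^2, so δA = 0.0652 × 867.6 = 56.6 mm^2.

56.6 mm^2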